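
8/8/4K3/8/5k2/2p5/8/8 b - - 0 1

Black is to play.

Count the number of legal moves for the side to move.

7

Black to move; king on f4.
In check: no.
Legal moves: Kg5, Kg4, Ke4, Kg3, Kf3, Ke3, c2.
Count: 7.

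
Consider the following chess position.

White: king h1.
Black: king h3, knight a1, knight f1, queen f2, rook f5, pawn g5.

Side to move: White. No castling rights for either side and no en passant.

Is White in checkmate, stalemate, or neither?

White to move; white king on h1.
In check: no.
King squares — g1: attacked by Qf2; g2: attacked by Qf2; h2: attacked by Nf1.
Legal moves for White: none.
Not in check and no legal moves → stalemate.

stalemate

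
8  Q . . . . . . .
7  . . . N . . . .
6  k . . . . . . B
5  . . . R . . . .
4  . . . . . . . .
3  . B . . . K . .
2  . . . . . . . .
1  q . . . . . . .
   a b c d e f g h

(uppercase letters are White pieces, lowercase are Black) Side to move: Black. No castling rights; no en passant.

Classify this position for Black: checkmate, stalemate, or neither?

Black to move; black king on a6.
In check: yes, from the white queen on a8.
King squares — a5: attacked by Rd5; b5: attacked by Rd5; b6: attacked by Nd7; a7: attacked by Qa8; b7: attacked by Qa8.
Legal moves for Black: none.
In check with no legal moves → checkmate.

checkmate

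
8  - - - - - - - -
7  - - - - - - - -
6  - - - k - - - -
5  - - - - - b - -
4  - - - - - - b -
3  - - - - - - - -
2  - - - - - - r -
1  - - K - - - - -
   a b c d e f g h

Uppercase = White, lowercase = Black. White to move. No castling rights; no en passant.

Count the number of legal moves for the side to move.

White to move; king on c1.
In check: no.
Legal moves: none.
Count: 0.

0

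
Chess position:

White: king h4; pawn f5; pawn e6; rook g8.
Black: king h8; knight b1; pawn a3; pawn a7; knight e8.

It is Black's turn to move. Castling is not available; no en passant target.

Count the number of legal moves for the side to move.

Black to move; king on h8.
In check: yes, from the white rook on g8.
Legal moves: Kxg8, Kh7.
Count: 2.

2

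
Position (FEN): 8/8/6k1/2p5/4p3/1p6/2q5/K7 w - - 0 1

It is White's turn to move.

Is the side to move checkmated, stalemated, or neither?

stalemate

White to move; white king on a1.
In check: no.
King squares — b1: attacked by Qc2; a2: attacked by Qc2; b2: attacked by Qc2.
Legal moves for White: none.
Not in check and no legal moves → stalemate.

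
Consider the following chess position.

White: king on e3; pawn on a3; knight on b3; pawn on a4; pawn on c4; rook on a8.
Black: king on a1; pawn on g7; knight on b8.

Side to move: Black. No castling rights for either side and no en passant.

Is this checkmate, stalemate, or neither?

Black to move; black king on a1.
In check: yes, from the white knight on b3.
King squares — b1: available; a2: available; b2: available.
Legal moves for Black: Kb2, Ka2, Kb1.
Black is in check but has 3 legal moves → neither.

neither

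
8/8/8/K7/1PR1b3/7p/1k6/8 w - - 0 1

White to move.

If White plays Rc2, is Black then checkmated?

After Rc2: black king on b2; in check: yes, from the white rook on c2.
Black has 6 legal replies: Kb3, Ka3, Kxc2, Kb1, Ka1, Bxc2.
In check but a legal move exists → not checkmate.

no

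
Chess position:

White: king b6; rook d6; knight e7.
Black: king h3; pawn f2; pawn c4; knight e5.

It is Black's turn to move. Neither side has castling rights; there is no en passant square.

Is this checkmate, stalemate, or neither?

Black to move; black king on h3.
In check: no.
Legal moves for Black: Nf7, Nd7+, Ng6, Nc6, Ng4, Nf3, Nd3, Kh4, Kg4, Kg3, Kh2, Kg2, c3, f1=Q, f1=R, f1=B, f1=N.
Black has 17 legal moves and is not in check → neither.

neither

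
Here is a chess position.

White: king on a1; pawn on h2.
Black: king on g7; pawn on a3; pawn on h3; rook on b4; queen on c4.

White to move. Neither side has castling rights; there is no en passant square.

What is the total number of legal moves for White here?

0

White to move; king on a1.
In check: no.
Legal moves: none.
Count: 0.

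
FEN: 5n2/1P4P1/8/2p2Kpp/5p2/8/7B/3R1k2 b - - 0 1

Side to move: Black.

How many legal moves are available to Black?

Black to move; king on f1.
In check: yes, from the white rook on d1.
Legal moves: Kg2, Kf2, Ke2.
Count: 3.

3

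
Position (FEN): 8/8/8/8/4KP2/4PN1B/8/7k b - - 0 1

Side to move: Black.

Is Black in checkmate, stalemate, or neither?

Black to move; black king on h1.
In check: no.
King squares — g1: attacked by Nf3; g2: attacked by Bh3; h2: attacked by Nf3.
Legal moves for Black: none.
Not in check and no legal moves → stalemate.

stalemate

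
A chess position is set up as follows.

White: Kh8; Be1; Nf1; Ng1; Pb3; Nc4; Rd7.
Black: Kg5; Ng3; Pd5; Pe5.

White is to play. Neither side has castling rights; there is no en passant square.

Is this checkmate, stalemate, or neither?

neither

White to move; white king on h8.
In check: no.
Legal moves for White include: Kg8, Kh7, Kg7, Rd8, Rh7, Rg7+, Rf7, Re7, Rc7, Rb7, Ra7, Rd6, Rxd5, Nd6, Nb6, Nxe5, Na5, Nce3, ... (list truncated; more exist).
White has legal moves and is not in check → neither.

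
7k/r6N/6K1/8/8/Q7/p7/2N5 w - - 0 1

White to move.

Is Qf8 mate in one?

yes

After Qf8: black king on h8; in check: yes, from the white queen on f8.
King squares — g7: attacked by Kg6; h7: attacked by Kg6; g8: attacked by Qf8.
Black has no legal moves → checkmate.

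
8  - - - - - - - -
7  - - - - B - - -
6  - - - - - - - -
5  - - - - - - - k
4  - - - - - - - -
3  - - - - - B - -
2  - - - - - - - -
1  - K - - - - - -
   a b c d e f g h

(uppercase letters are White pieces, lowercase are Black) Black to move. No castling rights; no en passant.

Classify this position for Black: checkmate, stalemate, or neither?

neither

Black to move; black king on h5.
In check: yes, from the white bishop on f3.
King squares — g4: attacked by Bf3; h4: attacked by Be7; g5: attacked by Be7; g6: available; h6: available.
Legal moves for Black: Kh6, Kg6.
Black is in check but has 2 legal moves → neither.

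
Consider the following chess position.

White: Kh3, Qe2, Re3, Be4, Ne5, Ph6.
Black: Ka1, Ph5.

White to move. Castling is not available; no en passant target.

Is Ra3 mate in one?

After Ra3: black king on a1; in check: yes, from the white rook on a3.
King squares — b1: attacked by Be4; a2: attacked by Qe2; b2: attacked by Qe2.
Black has no legal moves → checkmate.

yes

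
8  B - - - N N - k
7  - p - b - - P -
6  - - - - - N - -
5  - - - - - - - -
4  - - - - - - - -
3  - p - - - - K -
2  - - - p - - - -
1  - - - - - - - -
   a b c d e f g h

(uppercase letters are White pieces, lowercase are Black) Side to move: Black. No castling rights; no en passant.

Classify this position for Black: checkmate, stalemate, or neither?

Black to move; black king on h8.
In check: yes, from the white pawn on g7.
King squares — g7: attacked by Ne8; h7: attacked by Nf6; g8: attacked by Nf6.
Legal moves for Black: none.
In check with no legal moves → checkmate.

checkmate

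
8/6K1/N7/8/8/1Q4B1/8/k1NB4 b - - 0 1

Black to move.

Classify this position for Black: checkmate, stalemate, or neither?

stalemate

Black to move; black king on a1.
In check: no.
King squares — b1: attacked by Qb3; a2: attacked by Nc1; b2: attacked by Qb3.
Legal moves for Black: none.
Not in check and no legal moves → stalemate.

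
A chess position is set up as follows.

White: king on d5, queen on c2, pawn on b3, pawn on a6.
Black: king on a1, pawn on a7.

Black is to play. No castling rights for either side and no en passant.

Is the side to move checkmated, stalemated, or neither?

stalemate

Black to move; black king on a1.
In check: no.
King squares — b1: attacked by Qc2; a2: attacked by Qc2; b2: attacked by Qc2.
Legal moves for Black: none.
Not in check and no legal moves → stalemate.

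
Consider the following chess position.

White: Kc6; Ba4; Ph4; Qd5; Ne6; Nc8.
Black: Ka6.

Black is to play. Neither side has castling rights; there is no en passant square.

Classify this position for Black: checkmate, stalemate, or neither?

stalemate

Black to move; black king on a6.
In check: no.
King squares — a5: attacked by Qd5; b5: attacked by Ba4; b6: attacked by Kc6; a7: attacked by Nc8; b7: attacked by Kc6.
Legal moves for Black: none.
Not in check and no legal moves → stalemate.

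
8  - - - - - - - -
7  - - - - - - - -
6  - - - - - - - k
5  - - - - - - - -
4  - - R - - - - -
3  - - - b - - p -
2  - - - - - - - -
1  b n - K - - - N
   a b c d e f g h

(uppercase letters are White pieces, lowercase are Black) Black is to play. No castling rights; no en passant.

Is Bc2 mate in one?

no

After Bc2: white king on d1; in check: yes, from the black bishop on c2.
White has 5 legal replies: Ke2, Kxc2, Ke1, Kc1, Rxc2.
In check but a legal move exists → not checkmate.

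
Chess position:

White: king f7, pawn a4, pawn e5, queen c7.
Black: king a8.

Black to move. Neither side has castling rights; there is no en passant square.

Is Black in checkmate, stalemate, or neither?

stalemate

Black to move; black king on a8.
In check: no.
King squares — a7: attacked by Qc7; b7: attacked by Qc7; b8: attacked by Qc7.
Legal moves for Black: none.
Not in check and no legal moves → stalemate.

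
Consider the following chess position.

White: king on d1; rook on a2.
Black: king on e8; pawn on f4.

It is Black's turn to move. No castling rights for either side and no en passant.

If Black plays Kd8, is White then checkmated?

After Kd8: white king on d1; in check: no.
White is not in check, so this cannot be checkmate.

no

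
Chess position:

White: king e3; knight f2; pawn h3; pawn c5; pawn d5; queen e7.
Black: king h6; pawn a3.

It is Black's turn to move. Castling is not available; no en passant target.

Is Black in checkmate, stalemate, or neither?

neither

Black to move; black king on h6.
In check: no.
Legal moves for Black: Kg6, Kh5, a2.
Black has 3 legal moves and is not in check → neither.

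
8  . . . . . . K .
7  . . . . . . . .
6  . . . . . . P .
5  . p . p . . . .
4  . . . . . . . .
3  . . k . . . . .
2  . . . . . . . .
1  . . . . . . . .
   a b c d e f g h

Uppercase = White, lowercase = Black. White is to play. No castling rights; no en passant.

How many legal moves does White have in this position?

6

White to move; king on g8.
In check: no.
Legal moves: Kh8, Kf8, Kh7, Kg7, Kf7, g7.
Count: 6.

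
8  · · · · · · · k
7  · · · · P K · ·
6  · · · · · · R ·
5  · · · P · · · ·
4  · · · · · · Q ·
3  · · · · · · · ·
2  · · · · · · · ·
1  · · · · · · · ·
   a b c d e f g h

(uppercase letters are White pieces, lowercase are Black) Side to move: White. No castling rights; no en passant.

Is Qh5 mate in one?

After Qh5: black king on h8; in check: yes, from the white queen on h5.
King squares — g7: attacked by Rg6; h7: attacked by Qh5; g8: attacked by Rg6.
Black has no legal moves → checkmate.

yes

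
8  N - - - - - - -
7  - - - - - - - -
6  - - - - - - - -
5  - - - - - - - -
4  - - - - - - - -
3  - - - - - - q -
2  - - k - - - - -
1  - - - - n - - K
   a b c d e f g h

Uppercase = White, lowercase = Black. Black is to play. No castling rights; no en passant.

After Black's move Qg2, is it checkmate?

yes

After Qg2: white king on h1; in check: yes, from the black queen on g2.
King squares — g1: attacked by Qg2; g2: attacked by Ne1; h2: attacked by Qg2.
White has no legal moves → checkmate.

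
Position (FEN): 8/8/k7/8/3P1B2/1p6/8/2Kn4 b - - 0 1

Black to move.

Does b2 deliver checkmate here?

no

After b2: white king on c1; in check: yes, from the black pawn on b2.
White has 4 legal replies: Kd2, Kc2, Kxd1, Kb1.
In check but a legal move exists → not checkmate.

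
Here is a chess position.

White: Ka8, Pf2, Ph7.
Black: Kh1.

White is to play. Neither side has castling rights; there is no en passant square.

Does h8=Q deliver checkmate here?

no

After h8=Q: black king on h1; in check: yes, from the white queen on h8.
Black has 2 legal replies: Kg2, Kg1.
In check but a legal move exists → not checkmate.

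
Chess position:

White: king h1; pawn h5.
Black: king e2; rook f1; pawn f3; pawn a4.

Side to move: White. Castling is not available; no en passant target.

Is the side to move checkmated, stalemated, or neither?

White to move; white king on h1.
In check: yes, from the black rook on f1.
Legal moves for White: Kh2.
White is in check but has 1 legal move → neither.

neither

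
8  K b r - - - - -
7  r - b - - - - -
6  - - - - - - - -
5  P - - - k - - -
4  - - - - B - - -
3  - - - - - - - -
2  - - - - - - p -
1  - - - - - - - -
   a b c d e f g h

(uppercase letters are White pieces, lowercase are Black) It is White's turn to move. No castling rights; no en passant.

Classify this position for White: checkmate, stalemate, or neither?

checkmate

White to move; white king on a8.
In check: yes, from the black rook on a7.
King squares — a7: attacked by Bb8; b7: attacked by Ra7; b8: attacked by Bc7.
Legal moves for White: none.
In check with no legal moves → checkmate.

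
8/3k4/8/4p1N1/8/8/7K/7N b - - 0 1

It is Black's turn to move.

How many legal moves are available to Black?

8

Black to move; king on d7.
In check: no.
Legal moves: Ke8, Kd8, Kc8, Ke7, Kc7, Kd6, Kc6, e4.
Count: 8.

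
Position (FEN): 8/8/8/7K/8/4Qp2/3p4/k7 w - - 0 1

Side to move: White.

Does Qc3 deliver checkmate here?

After Qc3: black king on a1; in check: yes, from the white queen on c3.
Black has 2 legal replies: Ka2, Kb1.
In check but a legal move exists → not checkmate.

no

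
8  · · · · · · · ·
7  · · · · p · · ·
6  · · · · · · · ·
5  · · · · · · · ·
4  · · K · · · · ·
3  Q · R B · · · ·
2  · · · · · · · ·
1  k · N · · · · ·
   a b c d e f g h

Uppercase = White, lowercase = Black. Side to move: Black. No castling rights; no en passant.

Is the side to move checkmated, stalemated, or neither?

Black to move; black king on a1.
In check: yes, from the white queen on a3.
King squares — b1: attacked by Bd3; a2: attacked by Nc1; b2: attacked by Qa3.
Legal moves for Black: none.
In check with no legal moves → checkmate.

checkmate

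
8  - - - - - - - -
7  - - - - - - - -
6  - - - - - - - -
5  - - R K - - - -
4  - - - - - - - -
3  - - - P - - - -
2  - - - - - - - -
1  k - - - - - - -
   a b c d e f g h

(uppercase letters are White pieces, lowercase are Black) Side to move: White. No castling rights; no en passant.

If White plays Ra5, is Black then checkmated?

After Ra5: black king on a1; in check: yes, from the white rook on a5.
Black has 2 legal replies: Kb2, Kb1.
In check but a legal move exists → not checkmate.

no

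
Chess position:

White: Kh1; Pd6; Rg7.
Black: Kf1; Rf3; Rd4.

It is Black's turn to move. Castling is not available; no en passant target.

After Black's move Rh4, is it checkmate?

yes

After Rh4: white king on h1; in check: yes, from the black rook on h4.
King squares — g1: attacked by Kf1; g2: attacked by Kf1; h2: attacked by Rh4.
White has no legal moves → checkmate.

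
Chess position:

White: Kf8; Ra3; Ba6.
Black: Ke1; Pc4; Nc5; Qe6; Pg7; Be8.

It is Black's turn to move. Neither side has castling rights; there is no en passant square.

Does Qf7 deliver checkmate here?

After Qf7: white king on f8; in check: yes, from the black queen on f7.
King squares — e7: attacked by Qf7; f7: attacked by Be8; g7: attacked by Qf7; e8: attacked by Qf7; g8: attacked by Qf7.
White has no legal moves → checkmate.

yes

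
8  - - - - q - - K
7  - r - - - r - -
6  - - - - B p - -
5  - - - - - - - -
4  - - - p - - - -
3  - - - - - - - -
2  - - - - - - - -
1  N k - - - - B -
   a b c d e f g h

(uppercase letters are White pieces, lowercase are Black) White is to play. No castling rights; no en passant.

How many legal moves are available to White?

White to move; king on h8.
In check: yes, from the black queen on e8.
Legal moves: none.
Count: 0.

0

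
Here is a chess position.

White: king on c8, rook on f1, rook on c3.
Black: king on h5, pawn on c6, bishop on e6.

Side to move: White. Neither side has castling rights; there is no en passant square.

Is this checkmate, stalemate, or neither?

neither

White to move; white king on c8.
In check: yes, from the black bishop on e6.
Legal moves for White: Kd8, Kb8, Kc7, Kb7.
White is in check but has 4 legal moves → neither.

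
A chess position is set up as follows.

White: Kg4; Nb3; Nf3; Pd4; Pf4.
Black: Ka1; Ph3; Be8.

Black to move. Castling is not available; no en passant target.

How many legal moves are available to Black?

Black to move; king on a1.
In check: yes, from the white knight on b3.
Legal moves: Kb2, Ka2, Kb1.
Count: 3.

3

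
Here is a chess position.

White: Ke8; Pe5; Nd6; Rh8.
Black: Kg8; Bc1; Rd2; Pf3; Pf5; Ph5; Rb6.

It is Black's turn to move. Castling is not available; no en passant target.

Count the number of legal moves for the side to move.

Black to move; king on g8.
In check: yes, from the white rook on h8.
Legal moves: Kxh8, Kg7.
Count: 2.

2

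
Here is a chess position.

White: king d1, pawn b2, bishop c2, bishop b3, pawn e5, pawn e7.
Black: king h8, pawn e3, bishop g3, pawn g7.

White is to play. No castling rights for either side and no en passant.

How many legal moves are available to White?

20

White to move; king on d1.
In check: no.
Legal moves: Bg8, Bf7, Be6, Bd5, Bc4, Ba4, Ba2, Bh7, Bg6, Bf5, Be4, Bd3, Bb1, Ke2, Kc1, e8=Q#, e8=R#, e8=B, e8=N, e6.
Count: 20.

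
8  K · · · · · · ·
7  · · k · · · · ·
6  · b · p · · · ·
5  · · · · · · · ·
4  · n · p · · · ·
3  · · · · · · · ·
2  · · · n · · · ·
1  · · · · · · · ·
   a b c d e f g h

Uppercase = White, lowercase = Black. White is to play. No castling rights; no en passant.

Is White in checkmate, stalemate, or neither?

White to move; white king on a8.
In check: no.
King squares — a7: attacked by Bb6; b7: attacked by Kc7; b8: attacked by Kc7.
Legal moves for White: none.
Not in check and no legal moves → stalemate.

stalemate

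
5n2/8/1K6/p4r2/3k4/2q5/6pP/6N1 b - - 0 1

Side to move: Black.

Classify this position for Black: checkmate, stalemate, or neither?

Black to move; black king on d4.
In check: no.
Legal moves for Black include: Nh7, Nd7+, Ng6, Ne6, Rf7, Rf6+, Rh5, Rg5, Re5, Rd5, Rc5, Rb5+, Rf4, Rf3, Rf2, Rf1, Ke5, Kd5, ... (list truncated; more exist).
Black has legal moves and is not in check → neither.

neither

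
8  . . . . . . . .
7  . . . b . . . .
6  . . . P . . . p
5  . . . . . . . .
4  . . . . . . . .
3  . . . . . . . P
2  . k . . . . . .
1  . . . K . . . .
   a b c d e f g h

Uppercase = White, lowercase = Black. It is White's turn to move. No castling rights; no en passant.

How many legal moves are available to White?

White to move; king on d1.
In check: no.
Legal moves: Ke2, Kd2, Ke1, h4.
Count: 4.

4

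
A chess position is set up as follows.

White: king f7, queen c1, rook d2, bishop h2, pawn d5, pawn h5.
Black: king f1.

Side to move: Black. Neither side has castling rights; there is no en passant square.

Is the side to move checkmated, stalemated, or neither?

checkmate

Black to move; black king on f1.
In check: yes, from the white queen on c1.
King squares — e1: attacked by Qc1; g1: attacked by Qc1; e2: attacked by Rd2; f2: attacked by Rd2; g2: attacked by Rd2.
Legal moves for Black: none.
In check with no legal moves → checkmate.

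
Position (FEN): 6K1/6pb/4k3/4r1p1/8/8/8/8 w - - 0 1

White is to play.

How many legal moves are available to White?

White to move; king on g8.
In check: yes, from the black bishop on h7.
Legal moves: Kh8, Kf8, Kxh7, Kxg7.
Count: 4.

4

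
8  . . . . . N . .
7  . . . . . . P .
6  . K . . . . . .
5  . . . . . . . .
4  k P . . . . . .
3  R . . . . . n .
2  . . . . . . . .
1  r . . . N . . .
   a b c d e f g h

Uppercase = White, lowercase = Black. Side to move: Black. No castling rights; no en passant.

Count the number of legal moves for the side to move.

3

Black to move; king on a4.
In check: yes, from the white rook on a3.
Legal moves: Kxb4, Kxa3, Rxa3.
Count: 3.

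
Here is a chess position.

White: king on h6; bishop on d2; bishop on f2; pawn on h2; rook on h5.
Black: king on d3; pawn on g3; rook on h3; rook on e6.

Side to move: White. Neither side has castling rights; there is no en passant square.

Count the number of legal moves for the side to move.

White to move; king on h6.
In check: yes, from the black rook on e6.
Legal moves: Kh7, Kg7, Kg5.
Count: 3.

3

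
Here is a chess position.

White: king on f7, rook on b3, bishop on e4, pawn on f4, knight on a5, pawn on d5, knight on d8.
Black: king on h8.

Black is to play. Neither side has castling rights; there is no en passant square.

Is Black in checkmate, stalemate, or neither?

Black to move; black king on h8.
In check: no.
King squares — g7: attacked by Kf7; h7: attacked by Be4; g8: attacked by Kf7.
Legal moves for Black: none.
Not in check and no legal moves → stalemate.

stalemate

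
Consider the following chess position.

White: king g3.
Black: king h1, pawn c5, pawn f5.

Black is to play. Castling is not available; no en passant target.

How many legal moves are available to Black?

Black to move; king on h1.
In check: no.
Legal moves: Kg1, f4+, c4.
Count: 3.

3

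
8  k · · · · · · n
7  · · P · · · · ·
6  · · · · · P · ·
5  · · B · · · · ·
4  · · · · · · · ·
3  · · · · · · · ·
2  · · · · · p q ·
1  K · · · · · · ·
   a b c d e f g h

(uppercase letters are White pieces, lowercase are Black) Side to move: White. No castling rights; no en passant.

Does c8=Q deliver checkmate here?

yes

After c8=Q: black king on a8; in check: yes, from the white queen on c8.
King squares — a7: attacked by Bc5; b7: attacked by Qc8; b8: attacked by Qc8.
Black has no legal moves → checkmate.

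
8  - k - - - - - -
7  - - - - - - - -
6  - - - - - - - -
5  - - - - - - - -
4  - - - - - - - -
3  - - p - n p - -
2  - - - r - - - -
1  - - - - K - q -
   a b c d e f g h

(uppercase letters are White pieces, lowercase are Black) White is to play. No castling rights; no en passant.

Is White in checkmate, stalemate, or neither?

checkmate

White to move; white king on e1.
In check: yes, from the black queen on g1.
King squares — d1: attacked by Qg1; f1: attacked by Qg1; d2: attacked by Pc3; e2: attacked by Rd2; f2: attacked by Qg1.
Legal moves for White: none.
In check with no legal moves → checkmate.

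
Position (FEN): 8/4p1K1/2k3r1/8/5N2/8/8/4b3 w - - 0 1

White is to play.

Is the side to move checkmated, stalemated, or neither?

neither

White to move; white king on g7.
In check: yes, from the black rook on g6.
King squares — f6: attacked by Rg6; g6: available; h6: attacked by Rg6; f7: available; h7: available; f8: available; g8: attacked by Rg6; h8: available.
Legal moves for White: Kh8, Kf8, Kh7, Kf7, Kxg6, Nxg6.
White is in check but has 6 legal moves → neither.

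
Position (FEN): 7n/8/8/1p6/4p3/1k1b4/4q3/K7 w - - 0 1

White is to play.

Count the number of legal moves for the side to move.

0

White to move; king on a1.
In check: no.
Legal moves: none.
Count: 0.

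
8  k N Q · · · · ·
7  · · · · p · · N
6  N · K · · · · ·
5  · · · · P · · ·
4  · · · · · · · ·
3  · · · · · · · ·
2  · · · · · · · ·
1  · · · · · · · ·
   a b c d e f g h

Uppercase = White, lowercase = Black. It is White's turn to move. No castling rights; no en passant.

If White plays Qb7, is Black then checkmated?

yes

After Qb7: black king on a8; in check: yes, from the white queen on b7.
King squares — a7: attacked by Qb7; b7: attacked by Kc6; b8: attacked by Na6.
Black has no legal moves → checkmate.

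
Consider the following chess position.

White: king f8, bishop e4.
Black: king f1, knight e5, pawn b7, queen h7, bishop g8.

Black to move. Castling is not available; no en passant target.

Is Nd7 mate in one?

no

After Nd7: white king on f8; in check: yes, from the black knight on d7.
White has 1 legal reply: Ke8.
In check but a legal move exists → not checkmate.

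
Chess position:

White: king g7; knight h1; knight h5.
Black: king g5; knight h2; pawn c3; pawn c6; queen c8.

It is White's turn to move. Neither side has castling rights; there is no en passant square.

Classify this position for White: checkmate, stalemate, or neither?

White to move; white king on g7.
In check: no.
Legal moves for White: Kh7, Kf7, Nf6, Nf4, N5g3, N1g3, Nf2.
White has 7 legal moves and is not in check → neither.

neither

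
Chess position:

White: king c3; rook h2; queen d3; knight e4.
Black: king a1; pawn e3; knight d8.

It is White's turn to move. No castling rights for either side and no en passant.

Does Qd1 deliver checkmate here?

yes

After Qd1: black king on a1; in check: yes, from the white queen on d1.
King squares — b1: attacked by Qd1; a2: attacked by Rh2; b2: attacked by Rh2.
Black has no legal moves → checkmate.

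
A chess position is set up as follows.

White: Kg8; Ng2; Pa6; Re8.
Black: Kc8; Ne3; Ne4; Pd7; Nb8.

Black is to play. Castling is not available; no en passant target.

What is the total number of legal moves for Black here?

1

Black to move; king on c8.
In check: yes, from the white rook on e8.
Legal moves: Kc7.
Count: 1.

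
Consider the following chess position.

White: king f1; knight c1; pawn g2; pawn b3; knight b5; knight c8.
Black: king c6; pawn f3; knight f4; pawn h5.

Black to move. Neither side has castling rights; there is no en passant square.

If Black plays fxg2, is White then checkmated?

After fxg2: white king on f1; in check: yes, from the black pawn on g2.
White has 3 legal replies: Kf2, Kg1, Ke1.
In check but a legal move exists → not checkmate.

no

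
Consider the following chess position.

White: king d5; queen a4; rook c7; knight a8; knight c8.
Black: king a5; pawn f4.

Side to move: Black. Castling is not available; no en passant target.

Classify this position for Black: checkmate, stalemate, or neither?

neither

Black to move; black king on a5.
In check: yes, from the white queen on a4.
King squares — a4: available; b4: attacked by Qa4; b5: attacked by Qa4; a6: attacked by Qa4; b6: attacked by Na8.
Legal moves for Black: Kxa4.
Black is in check but has 1 legal move → neither.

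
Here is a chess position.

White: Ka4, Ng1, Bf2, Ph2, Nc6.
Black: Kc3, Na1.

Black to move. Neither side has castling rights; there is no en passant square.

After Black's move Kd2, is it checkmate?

After Kd2: white king on a4; in check: no.
White is not in check, so this cannot be checkmate.

no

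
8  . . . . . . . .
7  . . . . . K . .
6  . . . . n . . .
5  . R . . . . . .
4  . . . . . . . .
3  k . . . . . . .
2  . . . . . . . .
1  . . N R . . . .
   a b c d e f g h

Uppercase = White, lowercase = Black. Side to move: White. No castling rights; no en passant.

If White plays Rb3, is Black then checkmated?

After Rb3: black king on a3; in check: yes, from the white rook on b3.
Black has 1 legal reply: Ka4.
In check but a legal move exists → not checkmate.

no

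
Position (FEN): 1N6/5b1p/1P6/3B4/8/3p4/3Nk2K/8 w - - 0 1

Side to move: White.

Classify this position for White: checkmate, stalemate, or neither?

neither

White to move; white king on h2.
In check: no.
Legal moves for White include: Nd7, Nc6, Na6, Ba8, Bxf7, Bb7, Be6, Bc6, Be4, Bc4, Bf3+, Bb3, Bg2, Ba2, Bh1, Kh3, Kg3, Kg2, ... (list truncated; more exist).
White has legal moves and is not in check → neither.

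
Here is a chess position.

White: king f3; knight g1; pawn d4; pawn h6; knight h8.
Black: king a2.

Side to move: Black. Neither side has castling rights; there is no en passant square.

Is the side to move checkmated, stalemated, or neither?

neither

Black to move; black king on a2.
In check: no.
Legal moves for Black: Kb3, Ka3, Kb2, Kb1, Ka1.
Black has 5 legal moves and is not in check → neither.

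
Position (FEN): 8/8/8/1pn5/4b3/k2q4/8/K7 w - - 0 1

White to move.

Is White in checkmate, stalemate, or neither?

stalemate

White to move; white king on a1.
In check: no.
King squares — b1: attacked by Qd3; a2: attacked by Ka3; b2: attacked by Ka3.
Legal moves for White: none.
Not in check and no legal moves → stalemate.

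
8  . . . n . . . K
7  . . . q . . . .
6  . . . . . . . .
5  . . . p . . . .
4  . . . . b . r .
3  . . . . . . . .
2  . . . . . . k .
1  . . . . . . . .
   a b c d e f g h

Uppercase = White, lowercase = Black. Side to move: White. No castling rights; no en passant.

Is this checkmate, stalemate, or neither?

White to move; white king on h8.
In check: no.
King squares — g7: attacked by Rg4; h7: attacked by Be4; g8: attacked by Rg4.
Legal moves for White: none.
Not in check and no legal moves → stalemate.

stalemate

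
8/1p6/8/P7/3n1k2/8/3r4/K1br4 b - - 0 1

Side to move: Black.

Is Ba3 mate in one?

After Ba3: white king on a1; in check: yes, from the black rook on d1.
King squares — b1: attacked by Rd1; a2: attacked by Rd2; b2: attacked by Rd2.
White has no legal moves → checkmate.

yes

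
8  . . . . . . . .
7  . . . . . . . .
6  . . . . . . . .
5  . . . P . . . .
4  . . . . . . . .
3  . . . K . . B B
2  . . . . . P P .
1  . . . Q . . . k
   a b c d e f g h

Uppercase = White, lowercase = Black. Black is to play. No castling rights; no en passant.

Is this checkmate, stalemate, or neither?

Black to move; black king on h1.
In check: yes, from the white queen on d1.
King squares — g1: attacked by Qd1; g2: attacked by Bh3; h2: attacked by Bg3.
Legal moves for Black: none.
In check with no legal moves → checkmate.

checkmate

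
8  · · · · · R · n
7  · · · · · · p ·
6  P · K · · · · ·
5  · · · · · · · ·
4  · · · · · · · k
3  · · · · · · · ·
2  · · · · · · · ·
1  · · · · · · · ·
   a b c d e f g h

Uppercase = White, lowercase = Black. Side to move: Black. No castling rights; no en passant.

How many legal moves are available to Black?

Black to move; king on h4.
In check: no.
Legal moves: Nf7, Ng6, Kh5, Kg5, Kg4, Kh3, Kg3, g6, g5.
Count: 9.

9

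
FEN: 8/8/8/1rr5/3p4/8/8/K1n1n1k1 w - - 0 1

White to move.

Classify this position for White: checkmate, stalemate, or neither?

stalemate

White to move; white king on a1.
In check: no.
King squares — b1: attacked by Rb5; a2: attacked by Nc1; b2: attacked by Rb5.
Legal moves for White: none.
Not in check and no legal moves → stalemate.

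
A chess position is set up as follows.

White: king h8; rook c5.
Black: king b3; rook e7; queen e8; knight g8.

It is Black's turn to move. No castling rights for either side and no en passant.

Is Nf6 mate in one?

After Nf6: white king on h8; in check: yes, from the black queen on e8.
King squares — g7: attacked by Re7; h7: attacked by Nf6; g8: attacked by Nf6.
White has no legal moves → checkmate.

yes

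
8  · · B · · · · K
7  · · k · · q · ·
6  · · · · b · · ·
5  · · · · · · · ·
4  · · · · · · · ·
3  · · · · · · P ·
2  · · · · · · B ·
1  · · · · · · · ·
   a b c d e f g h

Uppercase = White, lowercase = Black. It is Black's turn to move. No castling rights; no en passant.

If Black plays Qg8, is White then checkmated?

yes

After Qg8: white king on h8; in check: yes, from the black queen on g8.
King squares — g7: attacked by Qg8; h7: attacked by Qg8; g8: attacked by Be6.
White has no legal moves → checkmate.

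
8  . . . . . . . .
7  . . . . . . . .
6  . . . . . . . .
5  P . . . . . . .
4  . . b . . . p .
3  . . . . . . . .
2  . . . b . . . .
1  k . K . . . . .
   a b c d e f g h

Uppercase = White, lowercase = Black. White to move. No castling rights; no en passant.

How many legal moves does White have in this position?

White to move; king on c1.
In check: yes, from the black bishop on d2.
Legal moves: Kxd2, Kc2, Kd1.
Count: 3.

3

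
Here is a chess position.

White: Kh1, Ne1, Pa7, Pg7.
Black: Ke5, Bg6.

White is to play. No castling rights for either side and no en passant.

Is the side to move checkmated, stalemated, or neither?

neither

White to move; white king on h1.
In check: no.
Legal moves for White: Kh2, Kg2, Kg1, Nf3+, Nd3+, Ng2, Nc2, g8=Q, g8=R, g8=B, g8=N, a8=Q, a8=R, a8=B, a8=N.
White has 15 legal moves and is not in check → neither.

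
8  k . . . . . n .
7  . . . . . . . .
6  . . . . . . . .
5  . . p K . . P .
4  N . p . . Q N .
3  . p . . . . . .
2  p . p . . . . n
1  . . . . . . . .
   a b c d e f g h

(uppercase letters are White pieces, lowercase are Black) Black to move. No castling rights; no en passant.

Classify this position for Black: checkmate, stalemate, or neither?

Black to move; black king on a8.
In check: no.
Legal moves for Black: Ne7+, Nh6, Nf6+, Kb7, Ka7, Nxg4, Nf3, Nf1, c3, b2, c1=Q, c1=R, c1=B, c1=N, a1=Q, a1=R, a1=B, a1=N.
Black has 18 legal moves and is not in check → neither.

neither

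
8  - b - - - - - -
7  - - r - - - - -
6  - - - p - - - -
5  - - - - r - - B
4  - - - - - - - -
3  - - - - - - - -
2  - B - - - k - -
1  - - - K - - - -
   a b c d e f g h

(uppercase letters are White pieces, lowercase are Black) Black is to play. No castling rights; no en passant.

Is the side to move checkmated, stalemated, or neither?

Black to move; black king on f2.
In check: no.
Legal moves for Black include: Ba7, Rc8, Rh7, Rg7, Rf7, Rce7, Rd7, Rb7, Ra7, Rc6, Rcc5, Rc4, Rc3, Rc2, Rc1+, Re8, Ree7, Re6, ... (list truncated; more exist).
Black has legal moves and is not in check → neither.

neither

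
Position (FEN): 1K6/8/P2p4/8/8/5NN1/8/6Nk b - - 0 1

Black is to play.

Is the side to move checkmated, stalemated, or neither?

Black to move; black king on h1.
In check: yes, from the white knight on g3.
King squares — g1: attacked by Nf3; g2: available; h2: attacked by Nf3.
Legal moves for Black: Kg2.
Black is in check but has 1 legal move → neither.

neither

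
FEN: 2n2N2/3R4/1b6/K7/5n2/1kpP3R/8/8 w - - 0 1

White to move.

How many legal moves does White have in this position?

White to move; king on a5.
In check: yes, from the black bishop on b6.
Legal moves: Ka6, Kb5.
Count: 2.

2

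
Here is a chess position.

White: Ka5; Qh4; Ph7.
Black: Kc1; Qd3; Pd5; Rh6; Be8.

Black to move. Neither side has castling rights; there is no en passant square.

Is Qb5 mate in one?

yes

After Qb5: white king on a5; in check: yes, from the black queen on b5.
King squares — a4: attacked by Qb5; b4: attacked by Qb5; b5: attacked by Be8; a6: attacked by Qb5; b6: attacked by Qb5.
White has no legal moves → checkmate.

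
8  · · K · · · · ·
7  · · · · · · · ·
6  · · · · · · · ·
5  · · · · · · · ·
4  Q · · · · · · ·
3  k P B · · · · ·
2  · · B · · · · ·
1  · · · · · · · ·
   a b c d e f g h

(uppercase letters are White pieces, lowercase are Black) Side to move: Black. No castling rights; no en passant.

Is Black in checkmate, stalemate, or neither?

checkmate

Black to move; black king on a3.
In check: yes, from the white queen on a4.
King squares — a2: attacked by Qa4; b2: attacked by Bc3; b3: attacked by Bc2; a4: attacked by Pb3; b4: attacked by Bc3.
Legal moves for Black: none.
In check with no legal moves → checkmate.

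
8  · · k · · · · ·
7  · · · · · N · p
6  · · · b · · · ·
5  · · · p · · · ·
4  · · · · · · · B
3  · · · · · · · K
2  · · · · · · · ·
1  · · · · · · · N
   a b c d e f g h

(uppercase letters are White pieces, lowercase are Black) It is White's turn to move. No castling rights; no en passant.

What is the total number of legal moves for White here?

17

White to move; king on h3.
In check: no.
Legal moves: Nh8, Nd8, Nh6, Nxd6+, Ng5, Ne5, Bd8, Be7, Bf6, Bg5, Bg3, Bf2, Be1, Kg4, Kg2, Ng3, Nf2.
Count: 17.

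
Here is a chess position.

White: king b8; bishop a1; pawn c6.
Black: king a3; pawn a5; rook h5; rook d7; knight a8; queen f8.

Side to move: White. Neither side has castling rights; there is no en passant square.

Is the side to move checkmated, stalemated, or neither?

White to move; white king on b8.
In check: yes, from the black queen on f8.
King squares — a7: attacked by Rd7; b7: attacked by Rd7; c7: attacked by Rd7; a8: attacked by Qf8; c8: attacked by Qf8.
Legal moves for White: none.
In check with no legal moves → checkmate.

checkmate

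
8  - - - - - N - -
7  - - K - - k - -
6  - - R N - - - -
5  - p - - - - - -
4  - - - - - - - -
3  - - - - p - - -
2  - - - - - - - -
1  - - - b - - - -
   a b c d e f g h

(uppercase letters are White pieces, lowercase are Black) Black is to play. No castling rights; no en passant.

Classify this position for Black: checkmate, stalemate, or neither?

Black to move; black king on f7.
In check: yes, from the white knight on d6.
King squares — e6: attacked by Nf8; f6: available; g6: attacked by Nf8; e7: available; g7: available; e8: attacked by Nd6; f8: available; g8: available.
Legal moves for Black: Kg8, Kxf8, Kg7, Ke7, Kf6.
Black is in check but has 5 legal moves → neither.

neither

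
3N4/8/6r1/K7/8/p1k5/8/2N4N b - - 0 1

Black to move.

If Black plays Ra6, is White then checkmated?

After Ra6: white king on a5; in check: yes, from the black rook on a6.
White has 2 legal replies: Kxa6, Kb5.
In check but a legal move exists → not checkmate.

no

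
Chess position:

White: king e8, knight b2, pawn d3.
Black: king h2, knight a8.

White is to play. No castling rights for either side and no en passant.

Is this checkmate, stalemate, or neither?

neither

White to move; white king on e8.
In check: no.
Legal moves for White: Kf8, Kd8, Kf7, Ke7, Kd7, Nc4, Na4, Nd1, d4.
White has 9 legal moves and is not in check → neither.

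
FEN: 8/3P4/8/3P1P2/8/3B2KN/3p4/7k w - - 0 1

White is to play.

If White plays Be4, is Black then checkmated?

yes

After Be4: black king on h1; in check: yes, from the white bishop on e4.
King squares — g1: attacked by Nh3; g2: attacked by Kg3; h2: attacked by Kg3.
Black has no legal moves → checkmate.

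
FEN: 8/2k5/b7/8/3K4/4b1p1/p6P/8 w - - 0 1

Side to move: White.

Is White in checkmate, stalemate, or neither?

White to move; white king on d4.
In check: yes, from the black bishop on e3.
Legal moves for White: Ke5, Kd5, Ke4, Kxe3, Kc3.
White is in check but has 5 legal moves → neither.

neither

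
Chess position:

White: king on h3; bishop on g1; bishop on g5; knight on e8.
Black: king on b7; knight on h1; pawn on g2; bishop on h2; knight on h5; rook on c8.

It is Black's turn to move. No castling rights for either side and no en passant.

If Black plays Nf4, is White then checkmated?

After Nf4: white king on h3; in check: yes, from the black knight on f4.
White has 4 legal replies: Kh4, Kg4, Kxh2, Bxf4.
In check but a legal move exists → not checkmate.

no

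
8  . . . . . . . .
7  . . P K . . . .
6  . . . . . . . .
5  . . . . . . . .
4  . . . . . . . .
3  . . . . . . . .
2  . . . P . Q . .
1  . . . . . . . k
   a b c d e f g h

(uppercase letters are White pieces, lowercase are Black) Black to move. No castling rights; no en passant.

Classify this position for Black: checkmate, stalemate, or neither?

Black to move; black king on h1.
In check: no.
King squares — g1: attacked by Qf2; g2: attacked by Qf2; h2: attacked by Qf2.
Legal moves for Black: none.
Not in check and no legal moves → stalemate.

stalemate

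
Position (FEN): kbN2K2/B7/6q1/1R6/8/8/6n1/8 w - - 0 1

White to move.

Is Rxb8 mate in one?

After Rxb8: black king on a8; in check: yes, from the white rook on b8.
King squares — a7: attacked by Nc8; b7: attacked by Rb8; b8: attacked by Ba7.
Black has no legal moves → checkmate.

yes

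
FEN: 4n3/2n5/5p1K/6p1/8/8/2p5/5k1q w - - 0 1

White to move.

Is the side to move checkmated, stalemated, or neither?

neither

White to move; white king on h6.
In check: yes, from the black queen on h1.
King squares — g5: attacked by Pf6; h5: attacked by Qh1; g6: available; g7: attacked by Ne8; h7: attacked by Qh1.
Legal moves for White: Kg6.
White is in check but has 1 legal move → neither.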